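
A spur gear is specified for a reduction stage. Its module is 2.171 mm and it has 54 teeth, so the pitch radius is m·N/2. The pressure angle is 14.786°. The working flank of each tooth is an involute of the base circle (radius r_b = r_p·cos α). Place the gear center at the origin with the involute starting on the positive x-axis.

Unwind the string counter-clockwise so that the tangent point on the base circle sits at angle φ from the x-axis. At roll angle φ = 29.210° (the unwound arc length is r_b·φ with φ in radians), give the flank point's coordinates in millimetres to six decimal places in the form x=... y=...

x=63.569475 y=2.438790

pitch radius r_p = m·N/2 = 2.171·54/2 = 58.617000
base radius r_b = r_p·cos α = 58.617000·cos 14.786° = 56.675944
roll angle φ = 29.210° = 0.50981067 rad
x = r_b·(cos φ + φ·sin φ) = 56.675944·(0.87283692 + 0.50981067·0.48801201) = 63.569475
y = r_b·(sin φ − φ·cos φ) = 56.675944·(0.48801201 − 0.50981067·0.87283692) = 2.438790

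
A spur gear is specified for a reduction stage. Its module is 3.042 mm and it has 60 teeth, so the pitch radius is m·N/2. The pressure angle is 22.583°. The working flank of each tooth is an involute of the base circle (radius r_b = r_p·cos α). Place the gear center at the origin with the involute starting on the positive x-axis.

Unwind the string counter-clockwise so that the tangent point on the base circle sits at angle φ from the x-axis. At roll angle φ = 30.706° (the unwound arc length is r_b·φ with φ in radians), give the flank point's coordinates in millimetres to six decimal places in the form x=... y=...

x=95.508049 y=4.200396

pitch radius r_p = m·N/2 = 3.042·60/2 = 91.260000
base radius r_b = r_p·cos α = 91.260000·cos 22.583° = 84.262566
roll angle φ = 30.706° = 0.53592080 rad
x = r_b·(cos φ + φ·sin φ) = 84.262566·(0.85979880 + 0.53592080·0.51063296) = 95.508049
y = r_b·(sin φ − φ·cos φ) = 84.262566·(0.51063296 − 0.53592080·0.85979880) = 4.200396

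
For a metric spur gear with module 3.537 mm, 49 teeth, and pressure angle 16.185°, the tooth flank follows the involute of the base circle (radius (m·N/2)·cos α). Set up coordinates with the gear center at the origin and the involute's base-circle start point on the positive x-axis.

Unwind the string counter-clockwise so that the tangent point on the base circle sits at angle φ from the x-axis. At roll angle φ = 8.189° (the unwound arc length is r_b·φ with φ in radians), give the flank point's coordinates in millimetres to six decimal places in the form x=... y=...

x=84.067692 y=0.080827

pitch radius r_p = m·N/2 = 3.537·49/2 = 86.656500
base radius r_b = r_p·cos α = 86.656500·cos 16.185° = 83.222016
roll angle φ = 8.189° = 0.14292501 rad
x = r_b·(cos φ + φ·sin φ) = 83.222016·(0.98980360 + 0.14292501·0.14243891) = 84.067692
y = r_b·(sin φ − φ·cos φ) = 83.222016·(0.14243891 − 0.14292501·0.98980360) = 0.080827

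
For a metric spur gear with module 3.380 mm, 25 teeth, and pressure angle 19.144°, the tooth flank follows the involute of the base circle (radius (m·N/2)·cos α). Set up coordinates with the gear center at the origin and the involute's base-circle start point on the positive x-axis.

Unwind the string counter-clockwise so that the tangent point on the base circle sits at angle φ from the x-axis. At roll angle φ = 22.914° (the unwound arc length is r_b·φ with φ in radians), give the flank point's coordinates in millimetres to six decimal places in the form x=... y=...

x=42.978841 y=0.837473

pitch radius r_p = m·N/2 = 3.380·25/2 = 42.250000
base radius r_b = r_p·cos α = 42.250000·cos 19.144° = 39.913463
roll angle φ = 22.914° = 0.39992474 rad
x = r_b·(cos φ + φ·sin φ) = 39.913463·(0.92109030 + 0.39992474·0.38934903) = 42.978841
y = r_b·(sin φ − φ·cos φ) = 39.913463·(0.38934903 − 0.39992474·0.92109030) = 0.837473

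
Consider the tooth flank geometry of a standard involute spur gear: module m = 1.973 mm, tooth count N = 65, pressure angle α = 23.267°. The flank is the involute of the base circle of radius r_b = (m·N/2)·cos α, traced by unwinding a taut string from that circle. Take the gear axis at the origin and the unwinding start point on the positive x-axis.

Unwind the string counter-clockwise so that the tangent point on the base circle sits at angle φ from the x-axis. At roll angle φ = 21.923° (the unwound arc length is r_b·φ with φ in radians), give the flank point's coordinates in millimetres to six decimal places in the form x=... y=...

x=63.063302 y=1.083955

pitch radius r_p = m·N/2 = 1.973·65/2 = 64.122500
base radius r_b = r_p·cos α = 64.122500·cos 23.267° = 58.907677
roll angle φ = 21.923° = 0.38262853 rad
x = r_b·(cos φ + φ·sin φ) = 58.907677·(0.92768645 + 0.38262853·0.37336021) = 63.063302
y = r_b·(sin φ − φ·cos φ) = 58.907677·(0.37336021 − 0.38262853·0.92768645) = 1.083955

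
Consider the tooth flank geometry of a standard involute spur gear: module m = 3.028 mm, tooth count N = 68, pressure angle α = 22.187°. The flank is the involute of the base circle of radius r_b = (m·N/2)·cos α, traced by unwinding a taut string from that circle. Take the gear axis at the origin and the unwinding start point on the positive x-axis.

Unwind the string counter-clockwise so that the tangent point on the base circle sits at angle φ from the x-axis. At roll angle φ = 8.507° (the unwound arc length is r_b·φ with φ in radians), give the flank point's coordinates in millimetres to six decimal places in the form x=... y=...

x=96.374027 y=0.103779

pitch radius r_p = m·N/2 = 3.028·68/2 = 102.952000
base radius r_b = r_p·cos α = 102.952000·cos 22.187° = 95.329052
roll angle φ = 8.507° = 0.14847516 rad
x = r_b·(cos φ + φ·sin φ) = 95.329052·(0.98899780 + 0.14847516·0.14793024) = 96.374027
y = r_b·(sin φ − φ·cos φ) = 95.329052·(0.14793024 − 0.14847516·0.98899780) = 0.103779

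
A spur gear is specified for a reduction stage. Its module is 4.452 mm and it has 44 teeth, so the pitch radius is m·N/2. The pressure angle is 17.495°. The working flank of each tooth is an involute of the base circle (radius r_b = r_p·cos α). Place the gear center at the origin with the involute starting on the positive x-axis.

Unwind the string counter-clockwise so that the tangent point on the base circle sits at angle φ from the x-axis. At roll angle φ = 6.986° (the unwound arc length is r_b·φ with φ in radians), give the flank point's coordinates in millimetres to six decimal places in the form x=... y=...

pitch radius r_p = m·N/2 = 4.452·44/2 = 97.944000
base radius r_b = r_p·cos α = 97.944000·cos 17.495° = 93.413423
roll angle φ = 6.986° = 0.12192870 rad
x = r_b·(cos φ + φ·sin φ) = 93.413423·(0.99257590 + 0.12192870·0.12162681) = 94.105215
y = r_b·(sin φ − φ·cos φ) = 93.413423·(0.12162681 − 0.12192870·0.99257590) = 0.056359

x=94.105215 y=0.056359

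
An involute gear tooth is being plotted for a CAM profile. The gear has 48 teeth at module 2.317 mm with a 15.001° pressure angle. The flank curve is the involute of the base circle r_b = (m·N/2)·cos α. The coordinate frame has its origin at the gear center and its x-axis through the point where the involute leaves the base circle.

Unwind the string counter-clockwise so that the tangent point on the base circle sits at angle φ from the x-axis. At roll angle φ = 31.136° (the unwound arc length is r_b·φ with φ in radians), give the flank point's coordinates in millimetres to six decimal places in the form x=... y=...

x=61.067983 y=2.789321

pitch radius r_p = m·N/2 = 2.317·48/2 = 55.608000
base radius r_b = r_p·cos α = 55.608000·cos 15.001° = 53.712952
roll angle φ = 31.136° = 0.54342572 rad
x = r_b·(cos φ + φ·sin φ) = 53.712952·(0.85594237 + 0.54342572·0.51707124) = 61.067983
y = r_b·(sin φ − φ·cos φ) = 53.712952·(0.51707124 − 0.54342572·0.85594237) = 2.789321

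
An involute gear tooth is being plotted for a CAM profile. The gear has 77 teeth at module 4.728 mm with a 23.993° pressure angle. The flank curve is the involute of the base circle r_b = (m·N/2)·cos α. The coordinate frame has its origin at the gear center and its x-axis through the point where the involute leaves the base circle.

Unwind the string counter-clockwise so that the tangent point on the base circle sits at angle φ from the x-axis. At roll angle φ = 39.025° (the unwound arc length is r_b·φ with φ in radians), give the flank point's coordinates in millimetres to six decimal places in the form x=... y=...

x=200.514705 y=16.716621

pitch radius r_p = m·N/2 = 4.728·77/2 = 182.028000
base radius r_b = r_p·cos α = 182.028000·cos 23.993° = 166.299897
roll angle φ = 39.025° = 0.68111474 rad
x = r_b·(cos φ + φ·sin φ) = 166.299897·(0.77687129 + 0.68111474·0.62965943) = 200.514705
y = r_b·(sin φ − φ·cos φ) = 166.299897·(0.62965943 − 0.68111474·0.77687129) = 16.716621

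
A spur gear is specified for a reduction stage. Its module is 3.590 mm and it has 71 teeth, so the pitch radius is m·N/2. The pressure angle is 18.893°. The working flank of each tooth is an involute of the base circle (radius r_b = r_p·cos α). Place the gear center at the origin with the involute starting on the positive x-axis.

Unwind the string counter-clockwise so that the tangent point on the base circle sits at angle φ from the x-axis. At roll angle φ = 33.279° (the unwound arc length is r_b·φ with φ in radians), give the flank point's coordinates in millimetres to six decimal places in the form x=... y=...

pitch radius r_p = m·N/2 = 3.590·71/2 = 127.445000
base radius r_b = r_p·cos α = 127.445000·cos 18.893° = 120.578891
roll angle φ = 33.279° = 0.58082812 rad
x = r_b·(cos φ + φ·sin φ) = 120.578891·(0.83600853 + 0.58082812·0.54871644) = 139.234673
y = r_b·(sin φ − φ·cos φ) = 120.578891·(0.54871644 − 0.58082812·0.83600853) = 7.613252

x=139.234673 y=7.613252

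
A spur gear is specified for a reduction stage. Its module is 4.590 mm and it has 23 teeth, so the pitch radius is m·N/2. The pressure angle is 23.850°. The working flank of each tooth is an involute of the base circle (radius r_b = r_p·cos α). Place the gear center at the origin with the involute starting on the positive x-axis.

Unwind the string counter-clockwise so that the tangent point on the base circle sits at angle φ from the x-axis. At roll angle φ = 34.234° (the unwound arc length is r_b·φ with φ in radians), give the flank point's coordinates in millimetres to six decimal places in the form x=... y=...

pitch radius r_p = m·N/2 = 4.590·23/2 = 52.785000
base radius r_b = r_p·cos α = 52.785000·cos 23.850° = 48.277539
roll angle φ = 34.234° = 0.59749602 rad
x = r_b·(cos φ + φ·sin φ) = 48.277539·(0.82674688 + 0.59749602·0.56257408) = 56.141113
y = r_b·(sin φ − φ·cos φ) = 48.277539·(0.56257408 − 0.59749602·0.82674688) = 3.311651

x=56.141113 y=3.311651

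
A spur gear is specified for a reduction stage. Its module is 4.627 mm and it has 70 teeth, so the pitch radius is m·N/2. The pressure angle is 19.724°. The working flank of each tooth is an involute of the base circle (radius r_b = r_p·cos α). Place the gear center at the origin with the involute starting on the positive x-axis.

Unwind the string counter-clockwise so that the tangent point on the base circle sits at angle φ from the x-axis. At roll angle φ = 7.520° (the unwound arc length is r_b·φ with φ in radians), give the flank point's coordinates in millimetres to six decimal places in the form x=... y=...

x=153.750932 y=0.114690

pitch radius r_p = m·N/2 = 4.627·70/2 = 161.945000
base radius r_b = r_p·cos α = 161.945000·cos 19.724° = 152.443567
roll angle φ = 7.520° = 0.13124876 rad
x = r_b·(cos φ + φ·sin φ) = 152.443567·(0.99139924 + 0.13124876·0.13087226) = 153.750932
y = r_b·(sin φ − φ·cos φ) = 152.443567·(0.13087226 − 0.13124876·0.99139924) = 0.114690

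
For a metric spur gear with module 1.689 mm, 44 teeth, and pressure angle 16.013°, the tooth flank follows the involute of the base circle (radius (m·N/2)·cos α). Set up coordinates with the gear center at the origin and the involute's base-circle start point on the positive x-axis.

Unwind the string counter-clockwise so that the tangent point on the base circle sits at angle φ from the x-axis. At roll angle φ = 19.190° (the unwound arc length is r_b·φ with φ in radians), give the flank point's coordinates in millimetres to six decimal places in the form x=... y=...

x=37.663680 y=0.442305

pitch radius r_p = m·N/2 = 1.689·44/2 = 37.158000
base radius r_b = r_p·cos α = 37.158000·cos 16.013° = 35.716237
roll angle φ = 19.190° = 0.33492868 rad
x = r_b·(cos φ + φ·sin φ) = 35.716237·(0.94443375 + 0.33492868·0.32870182) = 37.663680
y = r_b·(sin φ − φ·cos φ) = 35.716237·(0.32870182 − 0.33492868·0.94443375) = 0.442305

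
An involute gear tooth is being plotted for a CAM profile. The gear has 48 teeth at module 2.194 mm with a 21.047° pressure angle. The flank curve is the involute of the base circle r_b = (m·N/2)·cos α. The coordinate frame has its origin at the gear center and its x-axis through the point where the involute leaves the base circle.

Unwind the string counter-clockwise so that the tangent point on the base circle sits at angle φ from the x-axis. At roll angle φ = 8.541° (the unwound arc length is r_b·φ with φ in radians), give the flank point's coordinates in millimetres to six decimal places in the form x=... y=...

x=49.686101 y=0.054142

pitch radius r_p = m·N/2 = 2.194·48/2 = 52.656000
base radius r_b = r_p·cos α = 52.656000·cos 21.047° = 49.143115
roll angle φ = 8.541° = 0.14906857 rad
x = r_b·(cos φ + φ·sin φ) = 49.143115·(0.98890984 + 0.14906857·0.14851710) = 49.686101
y = r_b·(sin φ − φ·cos φ) = 49.143115·(0.14851710 − 0.14906857·0.98890984) = 0.054142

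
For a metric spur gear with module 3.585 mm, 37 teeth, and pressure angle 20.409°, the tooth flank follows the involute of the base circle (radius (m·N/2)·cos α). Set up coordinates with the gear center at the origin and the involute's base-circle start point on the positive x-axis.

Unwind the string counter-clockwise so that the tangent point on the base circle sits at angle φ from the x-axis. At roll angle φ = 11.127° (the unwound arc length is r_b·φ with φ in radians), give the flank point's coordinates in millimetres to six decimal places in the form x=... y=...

pitch radius r_p = m·N/2 = 3.585·37/2 = 66.322500
base radius r_b = r_p·cos α = 66.322500·cos 20.409° = 62.159253
roll angle φ = 11.127° = 0.19420279 rad
x = r_b·(cos φ + φ·sin φ) = 62.159253·(0.98120183 + 0.19420279·0.19298437) = 63.320383
y = r_b·(sin φ − φ·cos φ) = 62.159253·(0.19298437 − 0.19420279·0.98120183) = 0.151186

x=63.320383 y=0.151186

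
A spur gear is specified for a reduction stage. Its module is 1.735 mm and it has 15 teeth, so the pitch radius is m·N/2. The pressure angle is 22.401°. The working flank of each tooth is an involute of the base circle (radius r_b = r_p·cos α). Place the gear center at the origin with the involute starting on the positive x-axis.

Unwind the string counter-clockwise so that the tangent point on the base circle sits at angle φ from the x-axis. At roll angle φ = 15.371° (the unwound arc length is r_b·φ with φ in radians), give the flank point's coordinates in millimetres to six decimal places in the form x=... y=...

x=12.455738 y=0.076873

pitch radius r_p = m·N/2 = 1.735·15/2 = 13.012500
base radius r_b = r_p·cos α = 13.012500·cos 22.401° = 12.030569
roll angle φ = 15.371° = 0.26827456 rad
x = r_b·(cos φ + φ·sin φ) = 12.030569·(0.96422969 + 0.26827456·0.26506811) = 12.455738
y = r_b·(sin φ − φ·cos φ) = 12.030569·(0.26506811 − 0.26827456·0.96422969) = 0.076873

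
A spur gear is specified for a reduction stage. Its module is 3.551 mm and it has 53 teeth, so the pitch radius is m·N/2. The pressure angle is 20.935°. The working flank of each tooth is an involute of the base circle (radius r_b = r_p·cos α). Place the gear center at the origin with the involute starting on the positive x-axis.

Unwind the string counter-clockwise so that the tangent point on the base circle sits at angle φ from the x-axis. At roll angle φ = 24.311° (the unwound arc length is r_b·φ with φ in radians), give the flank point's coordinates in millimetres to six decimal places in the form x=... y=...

pitch radius r_p = m·N/2 = 3.551·53/2 = 94.101500
base radius r_b = r_p·cos α = 94.101500·cos 20.935° = 87.889519
roll angle φ = 24.311° = 0.42430699 rad
x = r_b·(cos φ + φ·sin φ) = 87.889519·(0.91132425 + 0.42430699·0.41168933) = 95.448626
y = r_b·(sin φ − φ·cos φ) = 87.889519·(0.41168933 − 0.42430699·0.91132425) = 2.197947

x=95.448626 y=2.197947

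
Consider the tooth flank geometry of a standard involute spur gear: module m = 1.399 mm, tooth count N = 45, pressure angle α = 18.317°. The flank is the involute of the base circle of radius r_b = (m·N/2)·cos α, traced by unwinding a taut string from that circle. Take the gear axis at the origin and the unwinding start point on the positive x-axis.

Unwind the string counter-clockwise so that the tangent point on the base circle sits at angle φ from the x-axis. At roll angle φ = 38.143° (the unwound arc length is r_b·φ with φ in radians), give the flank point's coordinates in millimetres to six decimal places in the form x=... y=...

pitch radius r_p = m·N/2 = 1.399·45/2 = 31.477500
base radius r_b = r_p·cos α = 31.477500·cos 18.317° = 29.882607
roll angle φ = 38.143° = 0.66572094 rad
x = r_b·(cos φ + φ·sin φ) = 29.882607·(0.78647172 + 0.66572094·0.61762629) = 35.788559
y = r_b·(sin φ − φ·cos φ) = 29.882607·(0.61762629 − 0.66572094·0.78647172) = 2.810626

x=35.788559 y=2.810626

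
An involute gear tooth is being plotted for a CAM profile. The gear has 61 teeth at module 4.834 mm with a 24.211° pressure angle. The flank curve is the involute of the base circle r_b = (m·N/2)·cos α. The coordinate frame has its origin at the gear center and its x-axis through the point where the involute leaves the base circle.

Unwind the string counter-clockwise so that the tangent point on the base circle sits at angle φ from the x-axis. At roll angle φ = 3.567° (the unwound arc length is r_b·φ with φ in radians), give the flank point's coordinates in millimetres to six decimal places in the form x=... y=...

pitch radius r_p = m·N/2 = 4.834·61/2 = 147.437000
base radius r_b = r_p·cos α = 147.437000·cos 24.211° = 134.468648
roll angle φ = 3.567° = 0.06225589 rad
x = r_b·(cos φ + φ·sin φ) = 134.468648·(0.99806273 + 0.06225589·0.06221569) = 134.728982
y = r_b·(sin φ − φ·cos φ) = 134.468648·(0.06221569 − 0.06225589·0.99806273) = 0.010811

x=134.728982 y=0.010811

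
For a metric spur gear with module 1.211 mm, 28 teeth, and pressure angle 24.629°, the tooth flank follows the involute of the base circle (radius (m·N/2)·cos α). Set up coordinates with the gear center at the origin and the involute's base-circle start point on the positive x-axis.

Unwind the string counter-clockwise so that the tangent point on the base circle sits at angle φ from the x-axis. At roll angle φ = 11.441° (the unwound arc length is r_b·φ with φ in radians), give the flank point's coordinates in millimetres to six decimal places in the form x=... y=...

pitch radius r_p = m·N/2 = 1.211·28/2 = 16.954000
base radius r_b = r_p·cos α = 16.954000·cos 24.629° = 15.411615
roll angle φ = 11.441° = 0.19968312 rad
x = r_b·(cos φ + φ·sin φ) = 15.411615·(0.98012948 + 0.19968312·0.19835876) = 15.715815
y = r_b·(sin φ − φ·cos φ) = 15.411615·(0.19835876 − 0.19968312·0.98012948) = 0.040740

x=15.715815 y=0.040740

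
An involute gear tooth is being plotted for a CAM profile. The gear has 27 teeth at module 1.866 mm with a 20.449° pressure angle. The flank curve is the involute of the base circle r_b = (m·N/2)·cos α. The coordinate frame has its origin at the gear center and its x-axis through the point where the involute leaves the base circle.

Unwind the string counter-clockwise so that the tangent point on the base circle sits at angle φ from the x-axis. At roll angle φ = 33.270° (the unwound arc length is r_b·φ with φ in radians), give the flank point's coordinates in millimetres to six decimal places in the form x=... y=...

x=27.253658 y=1.489127

pitch radius r_p = m·N/2 = 1.866·27/2 = 25.191000
base radius r_b = r_p·cos α = 25.191000·cos 20.449° = 23.603552
roll angle φ = 33.270° = 0.58067104 rad
x = r_b·(cos φ + φ·sin φ) = 23.603552·(0.83609471 + 0.58067104·0.54858512) = 27.253658
y = r_b·(sin φ − φ·cos φ) = 23.603552·(0.54858512 − 0.58067104·0.83609471) = 1.489127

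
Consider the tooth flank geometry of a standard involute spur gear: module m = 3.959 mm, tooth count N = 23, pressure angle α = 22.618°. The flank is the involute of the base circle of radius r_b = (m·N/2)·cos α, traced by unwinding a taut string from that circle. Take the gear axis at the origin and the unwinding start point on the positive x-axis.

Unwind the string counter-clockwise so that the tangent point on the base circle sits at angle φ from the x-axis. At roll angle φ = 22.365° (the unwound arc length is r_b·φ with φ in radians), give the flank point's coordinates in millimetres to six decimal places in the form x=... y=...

x=45.107711 y=0.820565

pitch radius r_p = m·N/2 = 3.959·23/2 = 45.528500
base radius r_b = r_p·cos α = 45.528500·cos 22.618° = 42.026878
roll angle φ = 22.365° = 0.39034289 rad
x = r_b·(cos φ + φ·sin φ) = 42.026878·(0.92477864 + 0.39034289·0.38050553) = 45.107711
y = r_b·(sin φ − φ·cos φ) = 42.026878·(0.38050553 − 0.39034289·0.92477864) = 0.820565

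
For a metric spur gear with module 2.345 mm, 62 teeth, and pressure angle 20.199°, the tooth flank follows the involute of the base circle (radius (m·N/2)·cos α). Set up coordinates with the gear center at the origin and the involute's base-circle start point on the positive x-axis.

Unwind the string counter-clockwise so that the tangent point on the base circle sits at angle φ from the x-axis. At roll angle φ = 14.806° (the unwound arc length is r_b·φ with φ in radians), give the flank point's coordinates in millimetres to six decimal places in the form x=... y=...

x=70.464221 y=0.389816

pitch radius r_p = m·N/2 = 2.345·62/2 = 72.695000
base radius r_b = r_p·cos α = 72.695000·cos 20.199° = 68.224188
roll angle φ = 14.806° = 0.25841345 rad
x = r_b·(cos φ + φ·sin φ) = 68.224188·(0.96679663 + 0.25841345·0.25554700) = 70.464221
y = r_b·(sin φ − φ·cos φ) = 68.224188·(0.25554700 − 0.25841345·0.96679663) = 0.389816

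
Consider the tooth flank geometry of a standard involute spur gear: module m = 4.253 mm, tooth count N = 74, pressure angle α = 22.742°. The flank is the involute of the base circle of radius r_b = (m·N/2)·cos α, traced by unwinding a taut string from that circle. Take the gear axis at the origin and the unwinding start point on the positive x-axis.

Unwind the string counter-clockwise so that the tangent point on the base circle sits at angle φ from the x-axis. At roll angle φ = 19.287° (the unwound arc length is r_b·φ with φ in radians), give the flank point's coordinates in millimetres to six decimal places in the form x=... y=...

pitch radius r_p = m·N/2 = 4.253·74/2 = 157.361000
base radius r_b = r_p·cos α = 157.361000·cos 22.742° = 145.126962
roll angle φ = 19.287° = 0.33662165 rad
x = r_b·(cos φ + φ·sin φ) = 145.126962·(0.94387592 + 0.33662165·0.33030024) = 153.117962
y = r_b·(sin φ − φ·cos φ) = 145.126962·(0.33030024 − 0.33662165·0.94387592) = 1.824416

x=153.117962 y=1.824416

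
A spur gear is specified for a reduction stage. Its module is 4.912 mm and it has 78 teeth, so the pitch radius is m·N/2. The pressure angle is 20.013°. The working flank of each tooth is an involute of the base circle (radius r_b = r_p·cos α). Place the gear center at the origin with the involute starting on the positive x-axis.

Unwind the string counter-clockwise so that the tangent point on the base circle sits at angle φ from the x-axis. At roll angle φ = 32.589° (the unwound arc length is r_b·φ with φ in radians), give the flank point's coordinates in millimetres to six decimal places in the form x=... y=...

x=206.803764 y=10.687623

pitch radius r_p = m·N/2 = 4.912·78/2 = 191.568000
base radius r_b = r_p·cos α = 191.568000·cos 20.013° = 180.000165
roll angle φ = 32.589° = 0.56878535 rad
x = r_b·(cos φ + φ·sin φ) = 180.000165·(0.84255582 + 0.56878535·0.53860904) = 206.803764
y = r_b·(sin φ − φ·cos φ) = 180.000165·(0.53860904 − 0.56878535·0.84255582) = 10.687623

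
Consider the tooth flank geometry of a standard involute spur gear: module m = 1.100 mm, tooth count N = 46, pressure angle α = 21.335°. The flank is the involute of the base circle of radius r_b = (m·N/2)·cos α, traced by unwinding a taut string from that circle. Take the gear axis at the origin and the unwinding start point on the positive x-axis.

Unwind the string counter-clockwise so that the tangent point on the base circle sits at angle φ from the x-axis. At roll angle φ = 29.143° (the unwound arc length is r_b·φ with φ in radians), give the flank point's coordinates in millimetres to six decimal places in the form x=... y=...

x=26.420286 y=1.007221

pitch radius r_p = m·N/2 = 1.100·46/2 = 25.300000
base radius r_b = r_p·cos α = 25.300000·cos 21.335° = 23.566170
roll angle φ = 29.143° = 0.50864130 rad
x = r_b·(cos φ + φ·sin φ) = 23.566170·(0.87340699 + 0.50864130·0.48699100) = 26.420286
y = r_b·(sin φ − φ·cos φ) = 23.566170·(0.48699100 − 0.50864130·0.87340699) = 1.007221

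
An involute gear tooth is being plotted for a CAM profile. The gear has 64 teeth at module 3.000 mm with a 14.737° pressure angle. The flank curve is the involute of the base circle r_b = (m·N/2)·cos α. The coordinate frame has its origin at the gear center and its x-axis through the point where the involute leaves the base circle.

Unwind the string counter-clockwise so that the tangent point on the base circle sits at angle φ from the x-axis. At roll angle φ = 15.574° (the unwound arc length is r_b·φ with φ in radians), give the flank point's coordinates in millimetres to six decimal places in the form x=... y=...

pitch radius r_p = m·N/2 = 3.000·64/2 = 96.000000
base radius r_b = r_p·cos α = 96.000000·cos 14.737° = 92.841953
roll angle φ = 15.574° = 0.27181758 rad
x = r_b·(cos φ + φ·sin φ) = 92.841953·(0.96328450 + 0.27181758·0.26848272) = 96.208665
y = r_b·(sin φ − φ·cos φ) = 92.841953·(0.26848272 − 0.27181758·0.96328450) = 0.616941

x=96.208665 y=0.616941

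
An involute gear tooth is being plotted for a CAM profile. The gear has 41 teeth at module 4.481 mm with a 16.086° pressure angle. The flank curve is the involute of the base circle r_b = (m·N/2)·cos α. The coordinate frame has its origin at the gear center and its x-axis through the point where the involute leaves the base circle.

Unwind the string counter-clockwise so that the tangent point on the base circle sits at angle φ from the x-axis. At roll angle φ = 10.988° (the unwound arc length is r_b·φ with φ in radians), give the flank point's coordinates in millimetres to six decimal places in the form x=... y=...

x=89.872081 y=0.206753

pitch radius r_p = m·N/2 = 4.481·41/2 = 91.860500
base radius r_b = r_p·cos α = 91.860500·cos 16.086° = 88.263875
roll angle φ = 10.988° = 0.19177678 rad
x = r_b·(cos φ + φ·sin φ) = 88.263875·(0.98166712 + 0.19177678·0.19060340) = 89.872081
y = r_b·(sin φ − φ·cos φ) = 88.263875·(0.19060340 − 0.19177678·0.98166712) = 0.206753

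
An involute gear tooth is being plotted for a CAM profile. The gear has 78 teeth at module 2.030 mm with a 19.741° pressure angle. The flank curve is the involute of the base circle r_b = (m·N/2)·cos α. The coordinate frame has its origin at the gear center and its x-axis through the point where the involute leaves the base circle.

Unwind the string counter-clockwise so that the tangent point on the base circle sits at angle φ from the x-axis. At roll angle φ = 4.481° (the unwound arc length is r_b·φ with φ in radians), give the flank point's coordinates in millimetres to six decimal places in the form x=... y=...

x=74.744651 y=0.011875

pitch radius r_p = m·N/2 = 2.030·78/2 = 79.170000
base radius r_b = r_p·cos α = 79.170000·cos 19.741° = 74.517107
roll angle φ = 4.481° = 0.07820820 rad
x = r_b·(cos φ + φ·sin φ) = 74.517107·(0.99694330 + 0.07820820·0.07812850) = 74.744651
y = r_b·(sin φ − φ·cos φ) = 74.517107·(0.07812850 − 0.07820820·0.99694330) = 0.011875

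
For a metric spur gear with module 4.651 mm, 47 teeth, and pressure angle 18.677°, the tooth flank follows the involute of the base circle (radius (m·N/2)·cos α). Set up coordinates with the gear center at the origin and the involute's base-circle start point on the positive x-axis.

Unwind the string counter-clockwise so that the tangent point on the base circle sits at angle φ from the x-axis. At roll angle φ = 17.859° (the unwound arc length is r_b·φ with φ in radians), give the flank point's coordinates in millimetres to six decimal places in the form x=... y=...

x=108.451099 y=1.035086

pitch radius r_p = m·N/2 = 4.651·47/2 = 109.298500
base radius r_b = r_p·cos α = 109.298500·cos 18.677° = 103.542721
roll angle φ = 17.859° = 0.31169835 rad
x = r_b·(cos φ + φ·sin φ) = 103.542721·(0.95181410 + 0.31169835·0.30667559) = 108.451099
y = r_b·(sin φ − φ·cos φ) = 103.542721·(0.30667559 − 0.31169835·0.95181410) = 1.035086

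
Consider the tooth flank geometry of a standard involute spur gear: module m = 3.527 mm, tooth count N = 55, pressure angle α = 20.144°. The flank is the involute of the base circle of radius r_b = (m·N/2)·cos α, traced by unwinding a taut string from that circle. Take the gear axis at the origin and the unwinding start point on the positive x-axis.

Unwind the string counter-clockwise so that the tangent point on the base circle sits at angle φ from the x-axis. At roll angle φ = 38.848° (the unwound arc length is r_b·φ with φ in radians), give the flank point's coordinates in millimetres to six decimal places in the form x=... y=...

x=109.645501 y=9.033244

pitch radius r_p = m·N/2 = 3.527·55/2 = 96.992500
base radius r_b = r_p·cos α = 96.992500·cos 20.144° = 91.059475
roll angle φ = 38.848° = 0.67802551 rad
x = r_b·(cos φ + φ·sin φ) = 91.059475·(0.77881275 + 0.67802551·0.62725649) = 109.645501
y = r_b·(sin φ − φ·cos φ) = 91.059475·(0.62725649 − 0.67802551·0.77881275) = 9.033244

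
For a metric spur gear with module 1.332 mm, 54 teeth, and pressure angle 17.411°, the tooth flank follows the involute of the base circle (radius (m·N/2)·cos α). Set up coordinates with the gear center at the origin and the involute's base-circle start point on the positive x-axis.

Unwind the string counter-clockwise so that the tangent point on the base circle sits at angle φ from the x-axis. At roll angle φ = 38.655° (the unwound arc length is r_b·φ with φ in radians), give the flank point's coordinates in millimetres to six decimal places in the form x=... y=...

x=41.259503 y=3.355288

pitch radius r_p = m·N/2 = 1.332·54/2 = 35.964000
base radius r_b = r_p·cos α = 35.964000·cos 17.411° = 34.316234
roll angle φ = 38.655° = 0.67465702 rad
x = r_b·(cos φ + φ·sin φ) = 34.316234·(0.78092123 + 0.67465702·0.62462951) = 41.259503
y = r_b·(sin φ − φ·cos φ) = 34.316234·(0.62462951 − 0.67465702·0.78092123) = 3.355288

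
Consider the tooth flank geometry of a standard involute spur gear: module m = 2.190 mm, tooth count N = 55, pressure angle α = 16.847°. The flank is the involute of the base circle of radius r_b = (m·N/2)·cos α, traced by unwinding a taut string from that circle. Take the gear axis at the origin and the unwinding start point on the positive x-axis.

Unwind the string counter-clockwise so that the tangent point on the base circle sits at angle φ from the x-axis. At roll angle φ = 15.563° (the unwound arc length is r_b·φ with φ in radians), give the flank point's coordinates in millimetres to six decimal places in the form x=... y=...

x=59.727571 y=0.382216

pitch radius r_p = m·N/2 = 2.190·55/2 = 60.225000
base radius r_b = r_p·cos α = 60.225000·cos 16.847° = 57.640268
roll angle φ = 15.563° = 0.27162559 rad
x = r_b·(cos φ + φ·sin φ) = 57.640268·(0.96333603 + 0.27162559·0.26829778) = 59.727571
y = r_b·(sin φ − φ·cos φ) = 57.640268·(0.26829778 − 0.27162559·0.96333603) = 0.382216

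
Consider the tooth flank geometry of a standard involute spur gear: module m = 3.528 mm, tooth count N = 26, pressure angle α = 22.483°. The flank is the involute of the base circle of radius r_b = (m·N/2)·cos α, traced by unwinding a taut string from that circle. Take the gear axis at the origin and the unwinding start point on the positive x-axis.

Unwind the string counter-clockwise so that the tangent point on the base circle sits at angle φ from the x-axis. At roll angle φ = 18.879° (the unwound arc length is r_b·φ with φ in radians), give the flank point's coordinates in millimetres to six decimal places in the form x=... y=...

pitch radius r_p = m·N/2 = 3.528·26/2 = 45.864000
base radius r_b = r_p·cos α = 45.864000·cos 22.483° = 42.378017
roll angle φ = 18.879° = 0.32950071 rad
x = r_b·(cos φ + φ·sin φ) = 42.378017·(0.94620402 + 0.32950071·0.32357064) = 44.616456
y = r_b·(sin φ − φ·cos φ) = 42.378017·(0.32357064 − 0.32950071·0.94620402) = 0.499880

x=44.616456 y=0.499880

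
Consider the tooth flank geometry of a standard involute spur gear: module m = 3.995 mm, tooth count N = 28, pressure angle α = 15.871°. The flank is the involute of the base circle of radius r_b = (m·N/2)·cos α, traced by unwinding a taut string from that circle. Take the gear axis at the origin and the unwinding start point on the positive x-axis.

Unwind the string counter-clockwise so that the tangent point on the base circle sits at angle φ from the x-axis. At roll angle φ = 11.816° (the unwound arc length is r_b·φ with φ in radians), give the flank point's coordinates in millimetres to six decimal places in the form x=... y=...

pitch radius r_p = m·N/2 = 3.995·28/2 = 55.930000
base radius r_b = r_p·cos α = 55.930000·cos 15.871° = 53.797940
roll angle φ = 11.816° = 0.20622810 rad
x = r_b·(cos φ + φ·sin φ) = 53.797940·(0.97881024 + 0.20622810·0.20476940) = 54.929819
y = r_b·(sin φ − φ·cos φ) = 53.797940·(0.20476940 − 0.20622810·0.97881024) = 0.156617

x=54.929819 y=0.156617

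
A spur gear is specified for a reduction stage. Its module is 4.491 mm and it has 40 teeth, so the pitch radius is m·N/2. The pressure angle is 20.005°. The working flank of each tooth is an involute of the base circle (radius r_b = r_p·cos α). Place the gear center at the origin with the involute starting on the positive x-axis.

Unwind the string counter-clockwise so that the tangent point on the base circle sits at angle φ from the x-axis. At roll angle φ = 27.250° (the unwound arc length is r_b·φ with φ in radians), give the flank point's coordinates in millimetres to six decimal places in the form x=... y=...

pitch radius r_p = m·N/2 = 4.491·40/2 = 89.820000
base radius r_b = r_p·cos α = 89.820000·cos 20.005° = 84.400510
roll angle φ = 27.250° = 0.47560222 rad
x = r_b·(cos φ + φ·sin φ) = 84.400510·(0.88901714 + 0.47560222·0.45787392) = 93.413049
y = r_b·(sin φ − φ·cos φ) = 84.400510·(0.45787392 − 0.47560222·0.88901714) = 2.958693

x=93.413049 y=2.958693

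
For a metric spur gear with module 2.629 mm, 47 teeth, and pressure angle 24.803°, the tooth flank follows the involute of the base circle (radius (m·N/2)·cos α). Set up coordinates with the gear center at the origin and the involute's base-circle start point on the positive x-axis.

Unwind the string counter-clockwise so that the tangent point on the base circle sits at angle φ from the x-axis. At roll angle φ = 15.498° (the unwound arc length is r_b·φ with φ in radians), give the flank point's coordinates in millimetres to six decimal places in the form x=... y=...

x=58.096773 y=0.367269

pitch radius r_p = m·N/2 = 2.629·47/2 = 61.781500
base radius r_b = r_p·cos α = 61.781500·cos 24.803° = 56.082497
roll angle φ = 15.498° = 0.27049113 rad
x = r_b·(cos φ + φ·sin φ) = 56.082497·(0.96363978 + 0.27049113·0.26720474) = 58.096773
y = r_b·(sin φ − φ·cos φ) = 56.082497·(0.26720474 − 0.27049113·0.96363978) = 0.367269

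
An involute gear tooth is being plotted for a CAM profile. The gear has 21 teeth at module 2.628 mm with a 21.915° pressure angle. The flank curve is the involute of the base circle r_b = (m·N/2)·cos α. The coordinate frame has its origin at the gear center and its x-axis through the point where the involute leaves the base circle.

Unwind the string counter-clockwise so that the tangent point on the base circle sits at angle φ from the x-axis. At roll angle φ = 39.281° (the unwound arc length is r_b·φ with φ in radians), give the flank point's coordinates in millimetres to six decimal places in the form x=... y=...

x=30.927619 y=2.622689

pitch radius r_p = m·N/2 = 2.628·21/2 = 27.594000
base radius r_b = r_p·cos α = 27.594000·cos 21.915° = 25.600018
roll angle φ = 39.281° = 0.68558278 rad
x = r_b·(cos φ + φ·sin φ) = 25.600018·(0.77405020 + 0.68558278·0.63312422) = 30.927619
y = r_b·(sin φ − φ·cos φ) = 25.600018·(0.63312422 − 0.68558278·0.77405020) = 2.622689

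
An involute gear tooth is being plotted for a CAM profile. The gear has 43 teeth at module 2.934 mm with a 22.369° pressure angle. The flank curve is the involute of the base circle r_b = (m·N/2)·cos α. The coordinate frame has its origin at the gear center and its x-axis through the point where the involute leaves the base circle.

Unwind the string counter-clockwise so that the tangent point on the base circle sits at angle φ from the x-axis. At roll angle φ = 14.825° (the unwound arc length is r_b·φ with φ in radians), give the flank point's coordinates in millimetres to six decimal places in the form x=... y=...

x=60.254435 y=0.334587

pitch radius r_p = m·N/2 = 2.934·43/2 = 63.081000
base radius r_b = r_p·cos α = 63.081000·cos 22.369° = 58.334286
roll angle φ = 14.825° = 0.25874506 rad
x = r_b·(cos φ + φ·sin φ) = 58.334286·(0.96671184 + 0.25874506·0.25586759) = 60.254435
y = r_b·(sin φ − φ·cos φ) = 58.334286·(0.25586759 − 0.25874506·0.96671184) = 0.334587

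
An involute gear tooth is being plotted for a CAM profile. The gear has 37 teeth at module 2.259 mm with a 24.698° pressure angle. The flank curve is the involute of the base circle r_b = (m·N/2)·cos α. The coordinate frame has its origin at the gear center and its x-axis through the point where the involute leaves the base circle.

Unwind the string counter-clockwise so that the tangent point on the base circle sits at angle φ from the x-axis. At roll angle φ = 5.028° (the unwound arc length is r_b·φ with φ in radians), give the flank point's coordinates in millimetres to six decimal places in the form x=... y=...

x=38.114445 y=0.008546

pitch radius r_p = m·N/2 = 2.259·37/2 = 41.791500
base radius r_b = r_p·cos α = 41.791500·cos 24.698° = 37.968529
roll angle φ = 5.028° = 0.08775515 rad
x = r_b·(cos φ + φ·sin φ) = 37.968529·(0.99615199 + 0.08775515·0.08764256) = 38.114445
y = r_b·(sin φ − φ·cos φ) = 37.968529·(0.08764256 − 0.08775515·0.99615199) = 0.008546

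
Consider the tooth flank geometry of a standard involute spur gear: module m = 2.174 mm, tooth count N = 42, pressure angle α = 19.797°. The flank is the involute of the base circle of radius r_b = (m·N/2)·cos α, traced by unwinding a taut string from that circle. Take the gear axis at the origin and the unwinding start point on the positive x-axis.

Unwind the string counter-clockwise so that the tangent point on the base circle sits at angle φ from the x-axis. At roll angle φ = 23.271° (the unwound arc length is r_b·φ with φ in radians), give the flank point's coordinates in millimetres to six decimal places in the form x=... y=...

x=46.354040 y=0.943618

pitch radius r_p = m·N/2 = 2.174·42/2 = 45.654000
base radius r_b = r_p·cos α = 45.654000·cos 19.797° = 42.955780
roll angle φ = 23.271° = 0.40615557 rad
x = r_b·(cos φ + φ·sin φ) = 42.955780·(0.91864647 + 0.40615557·0.39508058) = 46.354040
y = r_b·(sin φ − φ·cos φ) = 42.955780·(0.39508058 − 0.40615557·0.91864647) = 0.943618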